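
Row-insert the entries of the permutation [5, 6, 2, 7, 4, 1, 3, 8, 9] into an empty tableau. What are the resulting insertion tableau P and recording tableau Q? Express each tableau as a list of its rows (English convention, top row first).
Insert each entry of the permutation into P by Schensted row insertion, recording in Q the position of each new cell.

Insert 5: appended to row 1. P = [[5]].
Insert 6: appended to row 1. P = [[5, 6]].
Insert 2: 2 bumps 5 from row 1; 5 starts row 2. P = [[2, 6], [5]].
Insert 7: appended to row 1. P = [[2, 6, 7], [5]].
Insert 4: 4 bumps 6 from row 1; 6 appends to row 2. P = [[2, 4, 7], [5, 6]].
Insert 1: 1 bumps 2 from row 1; 2 bumps 5 from row 2; 5 starts row 3. P = [[1, 4, 7], [2, 6], [5]].
Insert 3: 3 bumps 4 from row 1; 4 bumps 6 from row 2; 6 appends to row 3. P = [[1, 3, 7], [2, 4], [5, 6]].
Insert 8: appended to row 1. P = [[1, 3, 7, 8], [2, 4], [5, 6]].
Insert 9: appended to row 1. P = [[1, 3, 7, 8, 9], [2, 4], [5, 6]].

So P = [[1, 3, 7, 8, 9], [2, 4], [5, 6]], Q = [[1, 2, 4, 8, 9], [3, 5], [6, 7]].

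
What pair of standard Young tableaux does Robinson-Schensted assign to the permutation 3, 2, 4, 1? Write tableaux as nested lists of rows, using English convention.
Insert each entry of the permutation into P by Schensted row insertion, recording in Q the position of each new cell.

Insert 3: appended to row 1. P = [[3]].
Insert 2: 2 bumps 3 from row 1; 3 starts row 2. P = [[2], [3]].
Insert 4: appended to row 1. P = [[2, 4], [3]].
Insert 1: 1 bumps 2 from row 1; 2 bumps 3 from row 2; 3 starts row 3. P = [[1, 4], [2], [3]].

So P = [[1, 4], [2], [3]], Q = [[1, 3], [2], [4]].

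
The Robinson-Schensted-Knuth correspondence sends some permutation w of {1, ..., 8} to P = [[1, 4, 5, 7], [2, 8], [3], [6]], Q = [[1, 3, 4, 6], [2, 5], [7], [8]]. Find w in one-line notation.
6 3 4 8 5 7 2 1

Reverse the RSK construction: for i from n down to 1, find the cell of Q containing i, remove the entry at that cell from P, and reverse-bump it up through P; the value ejected from row 1 is w(i).

Step i=8: Q has 8 at row 4, column 1; remove 6 from row 4 of P and reverse-bump: 6 enters row 3 and ejects 3; 3 enters row 2 and ejects 2; 2 enters row 1 and ejects 1. So w(8) = 1. P is now [[2, 4, 5, 7], [3, 8], [6]].
Step i=7: Q has 7 at row 3, column 1; remove 6 from row 3 of P and reverse-bump: 6 enters row 2 and ejects 3; 3 enters row 1 and ejects 2. So w(7) = 2. P is now [[3, 4, 5, 7], [6, 8]].
Step i=6: Q has 6 at row 1, column 4; remove that cell from P, ejecting 7. So w(6) = 7. P is now [[3, 4, 5], [6, 8]].
Step i=5: Q has 5 at row 2, column 2; remove 8 from row 2 of P and reverse-bump: 8 enters row 1 and ejects 5. So w(5) = 5. P is now [[3, 4, 8], [6]].
Step i=4: Q has 4 at row 1, column 3; remove that cell from P, ejecting 8. So w(4) = 8. P is now [[3, 4], [6]].
Step i=3: Q has 3 at row 1, column 2; remove that cell from P, ejecting 4. So w(3) = 4. P is now [[3], [6]].
Step i=2: Q has 2 at row 2, column 1; remove 6 from row 2 of P and reverse-bump: 6 enters row 1 and ejects 3. So w(2) = 3. P is now [[6]].
Step i=1: Q has 1 at row 1, column 1; remove that cell from P, ejecting 6. So w(1) = 6. P is now [].

So w = 6 3 4 8 5 7 2 1.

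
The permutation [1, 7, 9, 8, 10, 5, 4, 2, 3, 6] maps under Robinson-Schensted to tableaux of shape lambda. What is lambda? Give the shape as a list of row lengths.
[4, 3, 1, 1, 1]

Row-insert each entry into an empty tableau.

After inserting 1: P = [[1]].
After inserting 7: P = [[1, 7]].
After inserting 9: P = [[1, 7, 9]].
After inserting 8: P = [[1, 7, 8], [9]].
After inserting 10: P = [[1, 7, 8, 10], [9]].
After inserting 5: P = [[1, 5, 8, 10], [7], [9]].
After inserting 4: P = [[1, 4, 8, 10], [5], [7], [9]].
After inserting 2: P = [[1, 2, 8, 10], [4], [5], [7], [9]].
After inserting 3: P = [[1, 2, 3, 10], [4, 8], [5], [7], [9]].
After inserting 6: P = [[1, 2, 3, 6], [4, 8, 10], [5], [7], [9]].

The final insertion tableau P = [[1, 2, 3, 6], [4, 8, 10], [5], [7], [9]] has shape [4, 3, 1, 1, 1].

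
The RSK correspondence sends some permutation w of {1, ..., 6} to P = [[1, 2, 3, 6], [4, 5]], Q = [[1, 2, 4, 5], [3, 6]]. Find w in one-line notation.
Reverse the RSK construction: for i from n down to 1, find the cell of Q containing i, remove the entry at that cell from P, and reverse-bump it up through P; the value ejected from row 1 is w(i).

Step i=6: Q has 6 at row 2, column 2; remove 5 from row 2 of P and reverse-bump: 5 enters row 1 and ejects 3. So w(6) = 3. P is now [[1, 2, 5, 6], [4]].
Step i=5: Q has 5 at row 1, column 4; remove that cell from P, ejecting 6. So w(5) = 6. P is now [[1, 2, 5], [4]].
Step i=4: Q has 4 at row 1, column 3; remove that cell from P, ejecting 5. So w(4) = 5. P is now [[1, 2], [4]].
Step i=3: Q has 3 at row 2, column 1; remove 4 from row 2 of P and reverse-bump: 4 enters row 1 and ejects 2. So w(3) = 2. P is now [[1, 4]].
Step i=2: Q has 2 at row 1, column 2; remove that cell from P, ejecting 4. So w(2) = 4. P is now [[1]].
Step i=1: Q has 1 at row 1, column 1; remove that cell from P, ejecting 1. So w(1) = 1. P is now [].

So w = 1 4 2 5 6 3.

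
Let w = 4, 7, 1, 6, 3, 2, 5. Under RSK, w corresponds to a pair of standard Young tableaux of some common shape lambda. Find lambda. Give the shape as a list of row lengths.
Row-insert each entry into an empty tableau.

After inserting 4: P = [[4]].
After inserting 7: P = [[4, 7]].
After inserting 1: P = [[1, 7], [4]].
After inserting 6: P = [[1, 6], [4, 7]].
After inserting 3: P = [[1, 3], [4, 6], [7]].
After inserting 2: P = [[1, 2], [3, 6], [4], [7]].
After inserting 5: P = [[1, 2, 5], [3, 6], [4], [7]].

The final insertion tableau P = [[1, 2, 5], [3, 6], [4], [7]] has shape [3, 2, 1, 1].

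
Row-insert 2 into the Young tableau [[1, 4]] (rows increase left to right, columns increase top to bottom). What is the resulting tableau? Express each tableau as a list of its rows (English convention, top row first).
[[1, 2], [4]]

In row 1, 2 replaces 4 (the leftmost entry greater than 2); 4 is bumped to row 2. 4 starts a new row 2. The new tableau is [[1, 2], [4]].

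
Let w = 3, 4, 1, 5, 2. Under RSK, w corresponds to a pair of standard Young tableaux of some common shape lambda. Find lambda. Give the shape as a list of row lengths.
[3, 2]

Row-insert each entry into an empty tableau.

After inserting 3: P = [[3]].
After inserting 4: P = [[3, 4]].
After inserting 1: P = [[1, 4], [3]].
After inserting 5: P = [[1, 4, 5], [3]].
After inserting 2: P = [[1, 2, 5], [3, 4]].

The final insertion tableau P = [[1, 2, 5], [3, 4]] has shape [3, 2].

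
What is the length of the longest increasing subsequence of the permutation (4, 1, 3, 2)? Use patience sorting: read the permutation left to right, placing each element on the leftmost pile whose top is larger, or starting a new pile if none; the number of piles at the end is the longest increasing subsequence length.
2

4: new pile. tops = [4]
1: onto pile 1 (replacing 4). tops = [1]
3: new pile. tops = [1, 3]
2: onto pile 2 (replacing 3). tops = [1, 2]

2 piles, so the longest increasing subsequence has length 2.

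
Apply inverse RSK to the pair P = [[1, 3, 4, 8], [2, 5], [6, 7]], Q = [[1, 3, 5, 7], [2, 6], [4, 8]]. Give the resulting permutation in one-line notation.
Reverse the RSK construction: for i from n down to 1, find the cell of Q containing i, remove the entry at that cell from P, and reverse-bump it up through P; the value ejected from row 1 is w(i).

Step i=8: Q has 8 at row 3, column 2; remove 7 from row 3 of P and reverse-bump: 7 enters row 2 and ejects 5; 5 enters row 1 and ejects 4. So w(8) = 4. P is now [[1, 3, 5, 8], [2, 7], [6]].
Step i=7: Q has 7 at row 1, column 4; remove that cell from P, ejecting 8. So w(7) = 8. P is now [[1, 3, 5], [2, 7], [6]].
Step i=6: Q has 6 at row 2, column 2; remove 7 from row 2 of P and reverse-bump: 7 enters row 1 and ejects 5. So w(6) = 5. P is now [[1, 3, 7], [2], [6]].
Step i=5: Q has 5 at row 1, column 3; remove that cell from P, ejecting 7. So w(5) = 7. P is now [[1, 3], [2], [6]].
Step i=4: Q has 4 at row 3, column 1; remove 6 from row 3 of P and reverse-bump: 6 enters row 2 and ejects 2; 2 enters row 1 and ejects 1. So w(4) = 1. P is now [[2, 3], [6]].
Step i=3: Q has 3 at row 1, column 2; remove that cell from P, ejecting 3. So w(3) = 3. P is now [[2], [6]].
Step i=2: Q has 2 at row 2, column 1; remove 6 from row 2 of P and reverse-bump: 6 enters row 1 and ejects 2. So w(2) = 2. P is now [[6]].
Step i=1: Q has 1 at row 1, column 1; remove that cell from P, ejecting 6. So w(1) = 6. P is now [].

So w = 6 2 3 1 7 5 8 4.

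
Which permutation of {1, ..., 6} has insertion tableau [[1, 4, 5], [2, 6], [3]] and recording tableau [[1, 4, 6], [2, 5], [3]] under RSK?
Reverse the RSK construction: for i from n down to 1, find the cell of Q containing i, remove the entry at that cell from P, and reverse-bump it up through P; the value ejected from row 1 is w(i).

Step i=6: Q has 6 at row 1, column 3; remove that cell from P, ejecting 5. So w(6) = 5. P is now [[1, 4], [2, 6], [3]].
Step i=5: Q has 5 at row 2, column 2; remove 6 from row 2 of P and reverse-bump: 6 enters row 1 and ejects 4. So w(5) = 4. P is now [[1, 6], [2], [3]].
Step i=4: Q has 4 at row 1, column 2; remove that cell from P, ejecting 6. So w(4) = 6. P is now [[1], [2], [3]].
Step i=3: Q has 3 at row 3, column 1; remove 3 from row 3 of P and reverse-bump: 3 enters row 2 and ejects 2; 2 enters row 1 and ejects 1. So w(3) = 1. P is now [[2], [3]].
Step i=2: Q has 2 at row 2, column 1; remove 3 from row 2 of P and reverse-bump: 3 enters row 1 and ejects 2. So w(2) = 2. P is now [[3]].
Step i=1: Q has 1 at row 1, column 1; remove that cell from P, ejecting 3. So w(1) = 3. P is now [].

So w = 3 2 1 6 4 5.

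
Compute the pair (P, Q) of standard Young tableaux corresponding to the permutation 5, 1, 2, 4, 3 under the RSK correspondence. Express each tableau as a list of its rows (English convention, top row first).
Insert each entry of the permutation into P by Schensted row insertion, recording in Q the position of each new cell.

Insert 5: appended to row 1. P = [[5]].
Insert 1: 1 bumps 5 from row 1; 5 starts row 2. P = [[1], [5]].
Insert 2: appended to row 1. P = [[1, 2], [5]].
Insert 4: appended to row 1. P = [[1, 2, 4], [5]].
Insert 3: 3 bumps 4 from row 1; 4 bumps 5 from row 2; 5 starts row 3. P = [[1, 2, 3], [4], [5]].

So P = [[1, 2, 3], [4], [5]], Q = [[1, 3, 4], [2], [5]].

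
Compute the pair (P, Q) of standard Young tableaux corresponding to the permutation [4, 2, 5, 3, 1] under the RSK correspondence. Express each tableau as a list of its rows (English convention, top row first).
P = [[1, 3], [2, 5], [4]], Q = [[1, 3], [2, 4], [5]]

Insert each entry of the permutation into P by Schensted row insertion, recording in Q the position of each new cell.

Insert 4: appended to row 1. P = [[4]].
Insert 2: 2 bumps 4 from row 1; 4 starts row 2. P = [[2], [4]].
Insert 5: appended to row 1. P = [[2, 5], [4]].
Insert 3: 3 bumps 5 from row 1; 5 appends to row 2. P = [[2, 3], [4, 5]].
Insert 1: 1 bumps 2 from row 1; 2 bumps 4 from row 2; 4 starts row 3. P = [[1, 3], [2, 5], [4]].

So P = [[1, 3], [2, 5], [4]], Q = [[1, 3], [2, 4], [5]].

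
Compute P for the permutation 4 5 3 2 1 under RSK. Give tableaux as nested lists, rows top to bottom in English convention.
Insert 4: appended to row 1. P = [[4]].
Insert 5: appended to row 1. P = [[4, 5]].
Insert 3: 3 bumps 4 from row 1; 4 starts row 2. P = [[3, 5], [4]].
Insert 2: 2 bumps 3 from row 1; 3 bumps 4 from row 2; 4 starts row 3. P = [[2, 5], [3], [4]].
Insert 1: 1 bumps 2 from row 1; 2 bumps 3 from row 2; 3 bumps 4 from row 3; 4 starts row 4. P = [[1, 5], [2], [3], [4]].

So P = [[1, 5], [2], [3], [4]].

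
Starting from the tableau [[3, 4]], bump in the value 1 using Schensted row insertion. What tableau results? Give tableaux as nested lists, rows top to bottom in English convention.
[[1, 4], [3]]

In row 1, 1 replaces 3 (the leftmost entry greater than 1); 3 is bumped to row 2. 3 starts a new row 2. The new tableau is [[1, 4], [3]].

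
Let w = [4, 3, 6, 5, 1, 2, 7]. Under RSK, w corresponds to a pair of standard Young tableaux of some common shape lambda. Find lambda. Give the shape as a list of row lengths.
Row-insert each entry into an empty tableau.

After inserting 4: P = [[4]].
After inserting 3: P = [[3], [4]].
After inserting 6: P = [[3, 6], [4]].
After inserting 5: P = [[3, 5], [4, 6]].
After inserting 1: P = [[1, 5], [3, 6], [4]].
After inserting 2: P = [[1, 2], [3, 5], [4, 6]].
After inserting 7: P = [[1, 2, 7], [3, 5], [4, 6]].

The final insertion tableau P = [[1, 2, 7], [3, 5], [4, 6]] has shape [3, 2, 2].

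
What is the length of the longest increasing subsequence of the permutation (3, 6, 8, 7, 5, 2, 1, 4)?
3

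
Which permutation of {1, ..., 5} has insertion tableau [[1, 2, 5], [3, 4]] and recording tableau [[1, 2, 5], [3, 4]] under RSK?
Reverse the RSK construction: for i from n down to 1, find the cell of Q containing i, remove the entry at that cell from P, and reverse-bump it up through P; the value ejected from row 1 is w(i).

Step i=5: Q has 5 at row 1, column 3; remove that cell from P, ejecting 5. So w(5) = 5. P is now [[1, 2], [3, 4]].
Step i=4: Q has 4 at row 2, column 2; remove 4 from row 2 of P and reverse-bump: 4 enters row 1 and ejects 2. So w(4) = 2. P is now [[1, 4], [3]].
Step i=3: Q has 3 at row 2, column 1; remove 3 from row 2 of P and reverse-bump: 3 enters row 1 and ejects 1. So w(3) = 1. P is now [[3, 4]].
Step i=2: Q has 2 at row 1, column 2; remove that cell from P, ejecting 4. So w(2) = 4. P is now [[3]].
Step i=1: Q has 1 at row 1, column 1; remove that cell from P, ejecting 3. So w(1) = 3. P is now [].

So w = 3 4 1 2 5.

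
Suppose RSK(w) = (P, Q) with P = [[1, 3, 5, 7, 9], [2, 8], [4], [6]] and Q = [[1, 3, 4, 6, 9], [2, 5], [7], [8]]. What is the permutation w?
6 2 4 8 5 7 3 1 9

Reverse the RSK construction: for i from n down to 1, find the cell of Q containing i, remove the entry at that cell from P, and reverse-bump it up through P; the value ejected from row 1 is w(i).

Step i=9: Q has 9 at row 1, column 5; remove that cell from P, ejecting 9. So w(9) = 9. P is now [[1, 3, 5, 7], [2, 8], [4], [6]].
Step i=8: Q has 8 at row 4, column 1; remove 6 from row 4 of P and reverse-bump: 6 enters row 3 and ejects 4; 4 enters row 2 and ejects 2; 2 enters row 1 and ejects 1. So w(8) = 1. P is now [[2, 3, 5, 7], [4, 8], [6]].
Step i=7: Q has 7 at row 3, column 1; remove 6 from row 3 of P and reverse-bump: 6 enters row 2 and ejects 4; 4 enters row 1 and ejects 3. So w(7) = 3. P is now [[2, 4, 5, 7], [6, 8]].
Step i=6: Q has 6 at row 1, column 4; remove that cell from P, ejecting 7. So w(6) = 7. P is now [[2, 4, 5], [6, 8]].
Step i=5: Q has 5 at row 2, column 2; remove 8 from row 2 of P and reverse-bump: 8 enters row 1 and ejects 5. So w(5) = 5. P is now [[2, 4, 8], [6]].
Step i=4: Q has 4 at row 1, column 3; remove that cell from P, ejecting 8. So w(4) = 8. P is now [[2, 4], [6]].
Step i=3: Q has 3 at row 1, column 2; remove that cell from P, ejecting 4. So w(3) = 4. P is now [[2], [6]].
Step i=2: Q has 2 at row 2, column 1; remove 6 from row 2 of P and reverse-bump: 6 enters row 1 and ejects 2. So w(2) = 2. P is now [[6]].
Step i=1: Q has 1 at row 1, column 1; remove that cell from P, ejecting 6. So w(1) = 6. P is now [].

So w = 6 2 4 8 5 7 3 1 9.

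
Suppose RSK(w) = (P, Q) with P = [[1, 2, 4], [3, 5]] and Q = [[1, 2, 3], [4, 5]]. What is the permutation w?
Reverse RSK: for i = n, n-1, ..., 1, locate i in Q, remove the corresponding corner cell from P, and reverse-bump its entry up through P; the value ejected from row 1 is w(i).

So w = 1 3 5 2 4.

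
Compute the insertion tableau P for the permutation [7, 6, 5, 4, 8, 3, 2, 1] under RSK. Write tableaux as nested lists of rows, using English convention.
Insert 7: appended to row 1. P = [[7]].
Insert 6: 6 bumps 7 from row 1; 7 starts row 2. P = [[6], [7]].
Insert 5: 5 bumps 6 from row 1; 6 bumps 7 from row 2; 7 starts row 3. P = [[5], [6], [7]].
Insert 4: 4 bumps 5 from row 1; 5 bumps 6 from row 2; 6 bumps 7 from row 3; 7 starts row 4. P = [[4], [5], [6], [7]].
Insert 8: appended to row 1. P = [[4, 8], [5], [6], [7]].
Insert 3: 3 bumps 4 from row 1; 4 bumps 5 from row 2; 5 bumps 6 from row 3; 6 bumps 7 from row 4; 7 starts row 5. P = [[3, 8], [4], [5], [6], [7]].
Insert 2: 2 bumps 3 from row 1; 3 bumps 4 from row 2; 4 bumps 5 from row 3; 5 bumps 6 from row 4; 6 bumps 7 from row 5; 7 starts row 6. P = [[2, 8], [3], [4], [5], [6], [7]].
Insert 1: 1 bumps 2 from row 1; 2 bumps 3 from row 2; 3 bumps 4 from row 3; 4 bumps 5 from row 4; 5 bumps 6 from row 5; 6 bumps 7 from row 6; 7 starts row 7. P = [[1, 8], [2], [3], [4], [5], [6], [7]].

So P = [[1, 8], [2], [3], [4], [5], [6], [7]].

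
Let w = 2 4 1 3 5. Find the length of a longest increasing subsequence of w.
3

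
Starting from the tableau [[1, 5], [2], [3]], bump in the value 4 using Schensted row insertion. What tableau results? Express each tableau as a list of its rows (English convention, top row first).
In row 1, 4 replaces 5 (the leftmost entry greater than 4); 5 is bumped to row 2. 5 is appended to row 2. The new tableau is [[1, 4], [2, 5], [3]].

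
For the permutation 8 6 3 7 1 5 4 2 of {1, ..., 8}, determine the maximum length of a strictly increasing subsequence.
2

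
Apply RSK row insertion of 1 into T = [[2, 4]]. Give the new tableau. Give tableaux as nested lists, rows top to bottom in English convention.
In row 1, 1 replaces 2 (the leftmost entry greater than 1); 2 is bumped to row 2. 2 starts a new row 2. The new tableau is [[1, 4], [2]].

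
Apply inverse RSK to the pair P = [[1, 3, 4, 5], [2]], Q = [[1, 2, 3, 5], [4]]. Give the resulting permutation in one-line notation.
Reverse the RSK construction: for i from n down to 1, find the cell of Q containing i, remove the entry at that cell from P, and reverse-bump it up through P; the value ejected from row 1 is w(i).

Step i=5: Q has 5 at row 1, column 4; remove that cell from P, ejecting 5. So w(5) = 5. P is now [[1, 3, 4], [2]].
Step i=4: Q has 4 at row 2, column 1; remove 2 from row 2 of P and reverse-bump: 2 enters row 1 and ejects 1. So w(4) = 1. P is now [[2, 3, 4]].
Step i=3: Q has 3 at row 1, column 3; remove that cell from P, ejecting 4. So w(3) = 4. P is now [[2, 3]].
Step i=2: Q has 2 at row 1, column 2; remove that cell from P, ejecting 3. So w(2) = 3. P is now [[2]].
Step i=1: Q has 1 at row 1, column 1; remove that cell from P, ejecting 2. So w(1) = 2. P is now [].

So w = 2 3 4 1 5.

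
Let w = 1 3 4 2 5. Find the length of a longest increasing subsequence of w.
4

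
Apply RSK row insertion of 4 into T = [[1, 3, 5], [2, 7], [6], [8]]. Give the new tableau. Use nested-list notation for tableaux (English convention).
[[1, 3, 4], [2, 5], [6, 7], [8]]

In row 1, 4 replaces 5 (the leftmost entry greater than 4); 5 is bumped to row 2. In row 2, 5 replaces 7 (the leftmost entry greater than 5); 7 is bumped to row 3. 7 is appended to row 3. The new tableau is [[1, 3, 4], [2, 5], [6, 7], [8]].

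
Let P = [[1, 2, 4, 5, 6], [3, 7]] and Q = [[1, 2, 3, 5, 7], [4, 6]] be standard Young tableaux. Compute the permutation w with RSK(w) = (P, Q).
1 3 4 2 7 5 6

Reverse the RSK construction: for i from n down to 1, find the cell of Q containing i, remove the entry at that cell from P, and reverse-bump it up through P; the value ejected from row 1 is w(i).

Step i=7: Q has 7 at row 1, column 5; remove that cell from P, ejecting 6. So w(7) = 6. P is now [[1, 2, 4, 5], [3, 7]].
Step i=6: Q has 6 at row 2, column 2; remove 7 from row 2 of P and reverse-bump: 7 enters row 1 and ejects 5. So w(6) = 5. P is now [[1, 2, 4, 7], [3]].
Step i=5: Q has 5 at row 1, column 4; remove that cell from P, ejecting 7. So w(5) = 7. P is now [[1, 2, 4], [3]].
Step i=4: Q has 4 at row 2, column 1; remove 3 from row 2 of P and reverse-bump: 3 enters row 1 and ejects 2. So w(4) = 2. P is now [[1, 3, 4]].
Step i=3: Q has 3 at row 1, column 3; remove that cell from P, ejecting 4. So w(3) = 4. P is now [[1, 3]].
Step i=2: Q has 2 at row 1, column 2; remove that cell from P, ejecting 3. So w(2) = 3. P is now [[1]].
Step i=1: Q has 1 at row 1, column 1; remove that cell from P, ejecting 1. So w(1) = 1. P is now [].

So w = 1 3 4 2 7 5 6.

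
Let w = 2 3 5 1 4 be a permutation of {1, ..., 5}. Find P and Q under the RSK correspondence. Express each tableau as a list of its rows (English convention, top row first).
Insert each entry of the permutation into P by Schensted row insertion, recording in Q the position of each new cell.

Insert 2: appended to row 1. P = [[2]], Q = [[1]].
Insert 3: appended to row 1. P = [[2, 3]], Q = [[1, 2]].
Insert 5: appended to row 1. P = [[2, 3, 5]], Q = [[1, 2, 3]].
Insert 1: 1 bumps 2 from row 1; 2 starts row 2. P = [[1, 3, 5], [2]], Q = [[1, 2, 3], [4]].
Insert 4: 4 bumps 5 from row 1; 5 appends to row 2. P = [[1, 3, 4], [2, 5]], Q = [[1, 2, 3], [4, 5]].

So P = [[1, 3, 4], [2, 5]], Q = [[1, 2, 3], [4, 5]].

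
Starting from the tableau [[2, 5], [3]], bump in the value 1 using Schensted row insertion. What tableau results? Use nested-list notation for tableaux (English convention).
In row 1, 1 replaces 2 (the leftmost entry greater than 1); 2 is bumped to row 2. In row 2, 2 replaces 3 (the leftmost entry greater than 2); 3 is bumped to row 3. 3 starts a new row 3. The new tableau is [[1, 5], [2], [3]].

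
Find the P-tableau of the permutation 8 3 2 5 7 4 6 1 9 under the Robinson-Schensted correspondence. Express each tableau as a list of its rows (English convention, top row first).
After inserting 8: P = [[8]].
After inserting 3: P = [[3], [8]].
After inserting 2: P = [[2], [3], [8]].
After inserting 5: P = [[2, 5], [3], [8]].
After inserting 7: P = [[2, 5, 7], [3], [8]].
After inserting 4: P = [[2, 4, 7], [3, 5], [8]].
After inserting 6: P = [[2, 4, 6], [3, 5, 7], [8]].
After inserting 1: P = [[1, 4, 6], [2, 5, 7], [3], [8]].
After inserting 9: P = [[1, 4, 6, 9], [2, 5, 7], [3], [8]].

So P = [[1, 4, 6, 9], [2, 5, 7], [3], [8]].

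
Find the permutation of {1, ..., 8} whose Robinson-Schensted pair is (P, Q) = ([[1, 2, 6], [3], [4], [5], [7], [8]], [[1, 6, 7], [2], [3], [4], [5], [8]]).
Reverse the RSK construction: for i from n down to 1, find the cell of Q containing i, remove the entry at that cell from P, and reverse-bump it up through P; the value ejected from row 1 is w(i).

Step i=8: Q has 8 at row 6, column 1; remove 8 from row 6 of P and reverse-bump: 8 enters row 5 and ejects 7; 7 enters row 4 and ejects 5; 5 enters row 3 and ejects 4; 4 enters row 2 and ejects 3; 3 enters row 1 and ejects 2. So w(8) = 2. P is now [[1, 3, 6], [4], [5], [7], [8]].
Step i=7: Q has 7 at row 1, column 3; remove that cell from P, ejecting 6. So w(7) = 6. P is now [[1, 3], [4], [5], [7], [8]].
Step i=6: Q has 6 at row 1, column 2; remove that cell from P, ejecting 3. So w(6) = 3. P is now [[1], [4], [5], [7], [8]].
Step i=5: Q has 5 at row 5, column 1; remove 8 from row 5 of P and reverse-bump: 8 enters row 4 and ejects 7; 7 enters row 3 and ejects 5; 5 enters row 2 and ejects 4; 4 enters row 1 and ejects 1. So w(5) = 1. P is now [[4], [5], [7], [8]].
Step i=4: Q has 4 at row 4, column 1; remove 8 from row 4 of P and reverse-bump: 8 enters row 3 and ejects 7; 7 enters row 2 and ejects 5; 5 enters row 1 and ejects 4. So w(4) = 4. P is now [[5], [7], [8]].
Step i=3: Q has 3 at row 3, column 1; remove 8 from row 3 of P and reverse-bump: 8 enters row 2 and ejects 7; 7 enters row 1 and ejects 5. So w(3) = 5. P is now [[7], [8]].
Step i=2: Q has 2 at row 2, column 1; remove 8 from row 2 of P and reverse-bump: 8 enters row 1 and ejects 7. So w(2) = 7. P is now [[8]].
Step i=1: Q has 1 at row 1, column 1; remove that cell from P, ejecting 8. So w(1) = 8. P is now [].

So w = 8 7 5 4 1 3 6 2.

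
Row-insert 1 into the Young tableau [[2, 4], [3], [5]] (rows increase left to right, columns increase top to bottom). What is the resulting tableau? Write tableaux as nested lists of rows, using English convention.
In row 1, 1 replaces 2 (the leftmost entry greater than 1); 2 is bumped to row 2. In row 2, 2 replaces 3 (the leftmost entry greater than 2); 3 is bumped to row 3. In row 3, 3 replaces 5 (the leftmost entry greater than 3); 5 is bumped to row 4. 5 starts a new row 4. The new tableau is [[1, 4], [2], [3], [5]].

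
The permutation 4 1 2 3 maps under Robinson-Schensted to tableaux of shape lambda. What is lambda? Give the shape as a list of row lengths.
Row-insert each entry into an empty tableau.

After inserting 4: P = [[4]].
After inserting 1: P = [[1], [4]].
After inserting 2: P = [[1, 2], [4]].
After inserting 3: P = [[1, 2, 3], [4]].

The final insertion tableau P = [[1, 2, 3], [4]] has shape [3, 1].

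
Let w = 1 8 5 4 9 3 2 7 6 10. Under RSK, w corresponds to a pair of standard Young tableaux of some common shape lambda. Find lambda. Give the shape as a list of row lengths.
[4, 2, 2, 1, 1]

Row-insert each entry into an empty tableau.

After inserting 1: P = [[1]].
After inserting 8: P = [[1, 8]].
After inserting 5: P = [[1, 5], [8]].
After inserting 4: P = [[1, 4], [5], [8]].
After inserting 9: P = [[1, 4, 9], [5], [8]].
After inserting 3: P = [[1, 3, 9], [4], [5], [8]].
After inserting 2: P = [[1, 2, 9], [3], [4], [5], [8]].
After inserting 7: P = [[1, 2, 7], [3, 9], [4], [5], [8]].
After inserting 6: P = [[1, 2, 6], [3, 7], [4, 9], [5], [8]].
After inserting 10: P = [[1, 2, 6, 10], [3, 7], [4, 9], [5], [8]].

The final insertion tableau P = [[1, 2, 6, 10], [3, 7], [4, 9], [5], [8]] has shape [4, 2, 2, 1, 1].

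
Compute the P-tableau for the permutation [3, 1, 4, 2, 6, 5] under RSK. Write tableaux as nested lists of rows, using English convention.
P = [[1, 2, 5], [3, 4, 6]]

Insert 3: appended to row 1. P = [[3]].
Insert 1: 1 bumps 3 from row 1; 3 starts row 2. P = [[1], [3]].
Insert 4: appended to row 1. P = [[1, 4], [3]].
Insert 2: 2 bumps 4 from row 1; 4 appends to row 2. P = [[1, 2], [3, 4]].
Insert 6: appended to row 1. P = [[1, 2, 6], [3, 4]].
Insert 5: 5 bumps 6 from row 1; 6 appends to row 2. P = [[1, 2, 5], [3, 4, 6]].

So P = [[1, 2, 5], [3, 4, 6]].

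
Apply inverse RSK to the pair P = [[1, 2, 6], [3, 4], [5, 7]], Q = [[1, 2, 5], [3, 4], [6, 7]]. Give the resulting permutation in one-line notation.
Reverse the RSK construction: for i from n down to 1, find the cell of Q containing i, remove the entry at that cell from P, and reverse-bump it up through P; the value ejected from row 1 is w(i).

Step i=7: Q has 7 at row 3, column 2; remove 7 from row 3 of P and reverse-bump: 7 enters row 2 and ejects 4; 4 enters row 1 and ejects 2. So w(7) = 2. P is now [[1, 4, 6], [3, 7], [5]].
Step i=6: Q has 6 at row 3, column 1; remove 5 from row 3 of P and reverse-bump: 5 enters row 2 and ejects 3; 3 enters row 1 and ejects 1. So w(6) = 1. P is now [[3, 4, 6], [5, 7]].
Step i=5: Q has 5 at row 1, column 3; remove that cell from P, ejecting 6. So w(5) = 6. P is now [[3, 4], [5, 7]].
Step i=4: Q has 4 at row 2, column 2; remove 7 from row 2 of P and reverse-bump: 7 enters row 1 and ejects 4. So w(4) = 4. P is now [[3, 7], [5]].
Step i=3: Q has 3 at row 2, column 1; remove 5 from row 2 of P and reverse-bump: 5 enters row 1 and ejects 3. So w(3) = 3. P is now [[5, 7]].
Step i=2: Q has 2 at row 1, column 2; remove that cell from P, ejecting 7. So w(2) = 7. P is now [[5]].
Step i=1: Q has 1 at row 1, column 1; remove that cell from P, ejecting 5. So w(1) = 5. P is now [].

So w = 5 7 3 4 6 1 2.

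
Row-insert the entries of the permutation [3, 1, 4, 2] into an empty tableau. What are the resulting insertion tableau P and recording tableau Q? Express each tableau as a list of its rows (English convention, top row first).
P = [[1, 2], [3, 4]], Q = [[1, 3], [2, 4]]

Insert each entry of the permutation into P by Schensted row insertion, recording in Q the position of each new cell.

Insert 3: appended to row 1. P = [[3]], Q = [[1]].
Insert 1: 1 bumps 3 from row 1; 3 starts row 2. P = [[1], [3]], Q = [[1], [2]].
Insert 4: appended to row 1. P = [[1, 4], [3]], Q = [[1, 3], [2]].
Insert 2: 2 bumps 4 from row 1; 4 appends to row 2. P = [[1, 2], [3, 4]], Q = [[1, 3], [2, 4]].

So P = [[1, 2], [3, 4]], Q = [[1, 3], [2, 4]].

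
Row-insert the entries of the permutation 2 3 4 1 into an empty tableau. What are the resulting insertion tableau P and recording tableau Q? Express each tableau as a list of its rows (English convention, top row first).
P = [[1, 3, 4], [2]], Q = [[1, 2, 3], [4]]

Insert each entry of the permutation into P by Schensted row insertion, recording in Q the position of each new cell.

Insert 2: appended to row 1. P = [[2]].
Insert 3: appended to row 1. P = [[2, 3]].
Insert 4: appended to row 1. P = [[2, 3, 4]].
Insert 1: 1 bumps 2 from row 1; 2 starts row 2. P = [[1, 3, 4], [2]].

So P = [[1, 3, 4], [2]], Q = [[1, 2, 3], [4]].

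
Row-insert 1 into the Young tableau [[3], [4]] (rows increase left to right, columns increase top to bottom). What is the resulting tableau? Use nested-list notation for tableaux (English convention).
In row 1, 1 replaces 3 (the leftmost entry greater than 1); 3 is bumped to row 2. In row 2, 3 replaces 4 (the leftmost entry greater than 3); 4 is bumped to row 3. 4 starts a new row 3. The new tableau is [[1], [3], [4]].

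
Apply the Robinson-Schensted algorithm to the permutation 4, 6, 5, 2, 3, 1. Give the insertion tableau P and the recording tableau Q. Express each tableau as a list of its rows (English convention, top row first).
Insert each entry of the permutation into P by Schensted row insertion, recording in Q the position of each new cell.

Insert 4: appended to row 1. P = [[4]].
Insert 6: appended to row 1. P = [[4, 6]].
Insert 5: 5 bumps 6 from row 1; 6 starts row 2. P = [[4, 5], [6]].
Insert 2: 2 bumps 4 from row 1; 4 bumps 6 from row 2; 6 starts row 3. P = [[2, 5], [4], [6]].
Insert 3: 3 bumps 5 from row 1; 5 appends to row 2. P = [[2, 3], [4, 5], [6]].
Insert 1: 1 bumps 2 from row 1; 2 bumps 4 from row 2; 4 bumps 6 from row 3; 6 starts row 4. P = [[1, 3], [2, 5], [4], [6]].

So P = [[1, 3], [2, 5], [4], [6]], Q = [[1, 2], [3, 5], [4], [6]].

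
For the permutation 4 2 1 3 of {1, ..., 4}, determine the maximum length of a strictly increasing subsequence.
2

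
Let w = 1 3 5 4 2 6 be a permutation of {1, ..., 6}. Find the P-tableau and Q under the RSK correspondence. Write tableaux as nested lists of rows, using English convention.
P = [[1, 2, 4, 6], [3], [5]], Q = [[1, 2, 3, 6], [4], [5]]

Insert each entry of the permutation into P by Schensted row insertion, recording in Q the position of each new cell.

Insert 1: appended to row 1. P = [[1]], Q = [[1]].
Insert 3: appended to row 1. P = [[1, 3]], Q = [[1, 2]].
Insert 5: appended to row 1. P = [[1, 3, 5]], Q = [[1, 2, 3]].
Insert 4: 4 bumps 5 from row 1; 5 starts row 2. P = [[1, 3, 4], [5]], Q = [[1, 2, 3], [4]].
Insert 2: 2 bumps 3 from row 1; 3 bumps 5 from row 2; 5 starts row 3. P = [[1, 2, 4], [3], [5]], Q = [[1, 2, 3], [4], [5]].
Insert 6: appended to row 1. P = [[1, 2, 4, 6], [3], [5]], Q = [[1, 2, 3, 6], [4], [5]].

So P = [[1, 2, 4, 6], [3], [5]], Q = [[1, 2, 3, 6], [4], [5]].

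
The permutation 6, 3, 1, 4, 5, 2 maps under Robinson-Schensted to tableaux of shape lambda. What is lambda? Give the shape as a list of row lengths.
[3, 2, 1]

Row-insert each entry into an empty tableau.

After inserting 6: P = [[6]].
After inserting 3: P = [[3], [6]].
After inserting 1: P = [[1], [3], [6]].
After inserting 4: P = [[1, 4], [3], [6]].
After inserting 5: P = [[1, 4, 5], [3], [6]].
After inserting 2: P = [[1, 2, 5], [3, 4], [6]].

The final insertion tableau P = [[1, 2, 5], [3, 4], [6]] has shape [3, 2, 1].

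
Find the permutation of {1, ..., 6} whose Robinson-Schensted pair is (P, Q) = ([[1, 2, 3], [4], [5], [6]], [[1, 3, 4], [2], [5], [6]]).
Reverse the RSK construction: for i from n down to 1, find the cell of Q containing i, remove the entry at that cell from P, and reverse-bump it up through P; the value ejected from row 1 is w(i).

Step i=6: Q has 6 at row 4, column 1; remove 6 from row 4 of P and reverse-bump: 6 enters row 3 and ejects 5; 5 enters row 2 and ejects 4; 4 enters row 1 and ejects 3. So w(6) = 3. P is now [[1, 2, 4], [5], [6]].
Step i=5: Q has 5 at row 3, column 1; remove 6 from row 3 of P and reverse-bump: 6 enters row 2 and ejects 5; 5 enters row 1 and ejects 4. So w(5) = 4. P is now [[1, 2, 5], [6]].
Step i=4: Q has 4 at row 1, column 3; remove that cell from P, ejecting 5. So w(4) = 5. P is now [[1, 2], [6]].
Step i=3: Q has 3 at row 1, column 2; remove that cell from P, ejecting 2. So w(3) = 2. P is now [[1], [6]].
Step i=2: Q has 2 at row 2, column 1; remove 6 from row 2 of P and reverse-bump: 6 enters row 1 and ejects 1. So w(2) = 1. P is now [[6]].
Step i=1: Q has 1 at row 1, column 1; remove that cell from P, ejecting 6. So w(1) = 6. P is now [].

So w = 6 1 2 5 4 3.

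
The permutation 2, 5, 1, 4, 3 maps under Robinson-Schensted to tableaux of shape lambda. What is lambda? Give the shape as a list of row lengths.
[2, 2, 1]

Row-insert each entry into an empty tableau.

After inserting 2: P = [[2]].
After inserting 5: P = [[2, 5]].
After inserting 1: P = [[1, 5], [2]].
After inserting 4: P = [[1, 4], [2, 5]].
After inserting 3: P = [[1, 3], [2, 4], [5]].

The final insertion tableau P = [[1, 3], [2, 4], [5]] has shape [2, 2, 1].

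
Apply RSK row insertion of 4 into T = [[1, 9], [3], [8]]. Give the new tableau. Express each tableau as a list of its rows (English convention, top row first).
[[1, 4], [3, 9], [8]]

In row 1, 4 replaces 9 (the leftmost entry greater than 4); 9 is bumped to row 2. 9 is appended to row 2. The new tableau is [[1, 4], [3, 9], [8]].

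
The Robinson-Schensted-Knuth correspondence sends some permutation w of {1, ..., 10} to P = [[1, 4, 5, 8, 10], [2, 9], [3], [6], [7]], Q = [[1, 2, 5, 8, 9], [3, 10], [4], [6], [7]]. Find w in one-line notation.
Reverse the RSK construction: for i from n down to 1, find the cell of Q containing i, remove the entry at that cell from P, and reverse-bump it up through P; the value ejected from row 1 is w(i).

Step i=10: Q has 10 at row 2, column 2; remove 9 from row 2 of P and reverse-bump: 9 enters row 1 and ejects 8. So w(10) = 8. P is now [[1, 4, 5, 9, 10], [2], [3], [6], [7]].
Step i=9: Q has 9 at row 1, column 5; remove that cell from P, ejecting 10. So w(9) = 10. P is now [[1, 4, 5, 9], [2], [3], [6], [7]].
Step i=8: Q has 8 at row 1, column 4; remove that cell from P, ejecting 9. So w(8) = 9. P is now [[1, 4, 5], [2], [3], [6], [7]].
Step i=7: Q has 7 at row 5, column 1; remove 7 from row 5 of P and reverse-bump: 7 enters row 4 and ejects 6; 6 enters row 3 and ejects 3; 3 enters row 2 and ejects 2; 2 enters row 1 and ejects 1. So w(7) = 1. P is now [[2, 4, 5], [3], [6], [7]].
Step i=6: Q has 6 at row 4, column 1; remove 7 from row 4 of P and reverse-bump: 7 enters row 3 and ejects 6; 6 enters row 2 and ejects 3; 3 enters row 1 and ejects 2. So w(6) = 2. P is now [[3, 4, 5], [6], [7]].
Step i=5: Q has 5 at row 1, column 3; remove that cell from P, ejecting 5. So w(5) = 5. P is now [[3, 4], [6], [7]].
Step i=4: Q has 4 at row 3, column 1; remove 7 from row 3 of P and reverse-bump: 7 enters row 2 and ejects 6; 6 enters row 1 and ejects 4. So w(4) = 4. P is now [[3, 6], [7]].
Step i=3: Q has 3 at row 2, column 1; remove 7 from row 2 of P and reverse-bump: 7 enters row 1 and ejects 6. So w(3) = 6. P is now [[3, 7]].
Step i=2: Q has 2 at row 1, column 2; remove that cell from P, ejecting 7. So w(2) = 7. P is now [[3]].
Step i=1: Q has 1 at row 1, column 1; remove that cell from P, ejecting 3. So w(1) = 3. P is now [].

So w = 3 7 6 4 5 2 1 9 10 8.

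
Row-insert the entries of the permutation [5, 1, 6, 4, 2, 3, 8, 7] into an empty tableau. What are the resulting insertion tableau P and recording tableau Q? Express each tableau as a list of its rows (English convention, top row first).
P = [[1, 2, 3, 7], [4, 6, 8], [5]], Q = [[1, 3, 6, 7], [2, 4, 8], [5]]

Insert each entry of the permutation into P by Schensted row insertion, recording in Q the position of each new cell.

Insert 5: appended to row 1. P = [[5]], Q = [[1]].
Insert 1: 1 bumps 5 from row 1; 5 starts row 2. P = [[1], [5]], Q = [[1], [2]].
Insert 6: appended to row 1. P = [[1, 6], [5]], Q = [[1, 3], [2]].
Insert 4: 4 bumps 6 from row 1; 6 appends to row 2. P = [[1, 4], [5, 6]], Q = [[1, 3], [2, 4]].
Insert 2: 2 bumps 4 from row 1; 4 bumps 5 from row 2; 5 starts row 3. P = [[1, 2], [4, 6], [5]], Q = [[1, 3], [2, 4], [5]].
Insert 3: appended to row 1. P = [[1, 2, 3], [4, 6], [5]], Q = [[1, 3, 6], [2, 4], [5]].
Insert 8: appended to row 1. P = [[1, 2, 3, 8], [4, 6], [5]], Q = [[1, 3, 6, 7], [2, 4], [5]].
Insert 7: 7 bumps 8 from row 1; 8 appends to row 2. P = [[1, 2, 3, 7], [4, 6, 8], [5]], Q = [[1, 3, 6, 7], [2, 4, 8], [5]].

So P = [[1, 2, 3, 7], [4, 6, 8], [5]], Q = [[1, 3, 6, 7], [2, 4, 8], [5]].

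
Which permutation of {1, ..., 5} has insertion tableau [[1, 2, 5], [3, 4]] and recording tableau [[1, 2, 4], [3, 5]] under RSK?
3 4 1 5 2

Reverse the RSK construction: for i from n down to 1, find the cell of Q containing i, remove the entry at that cell from P, and reverse-bump it up through P; the value ejected from row 1 is w(i).

Step i=5: Q has 5 at row 2, column 2; remove 4 from row 2 of P and reverse-bump: 4 enters row 1 and ejects 2. So w(5) = 2. P is now [[1, 4, 5], [3]].
Step i=4: Q has 4 at row 1, column 3; remove that cell from P, ejecting 5. So w(4) = 5. P is now [[1, 4], [3]].
Step i=3: Q has 3 at row 2, column 1; remove 3 from row 2 of P and reverse-bump: 3 enters row 1 and ejects 1. So w(3) = 1. P is now [[3, 4]].
Step i=2: Q has 2 at row 1, column 2; remove that cell from P, ejecting 4. So w(2) = 4. P is now [[3]].
Step i=1: Q has 1 at row 1, column 1; remove that cell from P, ejecting 3. So w(1) = 3. P is now [].

So w = 3 4 1 5 2.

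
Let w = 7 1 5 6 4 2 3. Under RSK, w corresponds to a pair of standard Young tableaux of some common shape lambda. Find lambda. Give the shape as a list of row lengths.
RSK row insertion gives P = [[1, 2, 3], [4, 6], [5], [7]], which has shape [3, 2, 1, 1].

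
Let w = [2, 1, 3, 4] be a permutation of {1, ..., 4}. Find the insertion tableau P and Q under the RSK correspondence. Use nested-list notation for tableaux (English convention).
P = [[1, 3, 4], [2]], Q = [[1, 3, 4], [2]]

Insert each entry of the permutation into P by Schensted row insertion, recording in Q the position of each new cell.

Insert 2: appended to row 1. P = [[2]].
Insert 1: 1 bumps 2 from row 1; 2 starts row 2. P = [[1], [2]].
Insert 3: appended to row 1. P = [[1, 3], [2]].
Insert 4: appended to row 1. P = [[1, 3, 4], [2]].

So P = [[1, 3, 4], [2]], Q = [[1, 3, 4], [2]].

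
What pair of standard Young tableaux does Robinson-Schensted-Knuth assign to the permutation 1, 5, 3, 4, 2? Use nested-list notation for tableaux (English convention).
P = [[1, 2, 4], [3], [5]], Q = [[1, 2, 4], [3], [5]]

Insert each entry of the permutation into P by Schensted row insertion, recording in Q the position of each new cell.

Insert 1: appended to row 1. P = [[1]].
Insert 5: appended to row 1. P = [[1, 5]].
Insert 3: 3 bumps 5 from row 1; 5 starts row 2. P = [[1, 3], [5]].
Insert 4: appended to row 1. P = [[1, 3, 4], [5]].
Insert 2: 2 bumps 3 from row 1; 3 bumps 5 from row 2; 5 starts row 3. P = [[1, 2, 4], [3], [5]].

So P = [[1, 2, 4], [3], [5]], Q = [[1, 2, 4], [3], [5]].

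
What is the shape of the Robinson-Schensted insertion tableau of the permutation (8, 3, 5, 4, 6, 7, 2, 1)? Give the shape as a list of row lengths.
Row-insert each entry into an empty tableau.

After inserting 8: P = [[8]].
After inserting 3: P = [[3], [8]].
After inserting 5: P = [[3, 5], [8]].
After inserting 4: P = [[3, 4], [5], [8]].
After inserting 6: P = [[3, 4, 6], [5], [8]].
After inserting 7: P = [[3, 4, 6, 7], [5], [8]].
After inserting 2: P = [[2, 4, 6, 7], [3], [5], [8]].
After inserting 1: P = [[1, 4, 6, 7], [2], [3], [5], [8]].

The final insertion tableau P = [[1, 4, 6, 7], [2], [3], [5], [8]] has shape [4, 1, 1, 1, 1].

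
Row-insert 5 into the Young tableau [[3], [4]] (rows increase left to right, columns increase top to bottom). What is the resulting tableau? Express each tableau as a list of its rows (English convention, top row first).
5 is larger than every entry of row 1, so it is appended to row 1. The new tableau is [[3, 5], [4]].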